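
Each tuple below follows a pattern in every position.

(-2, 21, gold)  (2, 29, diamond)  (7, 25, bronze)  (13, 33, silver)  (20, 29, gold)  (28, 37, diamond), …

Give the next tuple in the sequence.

First slot: -2, 2, 7, 13, 20, 28 → 37 (differences are 4, 5, 6, … (increasing by 1 each time)).
Second slot: 21, 29, 25, 33, 29, 37 → 33 (alternating steps +8, −4, +8, −4, …).
Rank goes gold, diamond, bronze, silver, gold, diamond → bronze (repeats gold → diamond → bronze → silver).
Combining the parts gives (37, 33, bronze).

(37, 33, bronze)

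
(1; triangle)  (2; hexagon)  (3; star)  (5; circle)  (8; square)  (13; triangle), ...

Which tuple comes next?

For the first component, each term is the sum of the two before it: 1, 2, 3, 5, 8, 13 → 21.
Shape: triangle, hexagon, star, circle, square, triangle → hexagon (repeats triangle → hexagon → star → circle → square).
So the next tuple is (21; hexagon).

(21; hexagon)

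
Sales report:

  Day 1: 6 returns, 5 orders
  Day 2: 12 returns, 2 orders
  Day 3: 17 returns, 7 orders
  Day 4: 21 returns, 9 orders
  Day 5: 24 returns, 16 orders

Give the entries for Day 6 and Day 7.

For the returns, differences are 6, 5, 4, … (decreasing by 1 each time): 6, 12, 17, 21, 24 → 26 → 27.
Orders — each term is the sum of the two before it: 5, 2, 7, 9, 16 → 25 → 41.
Putting the parts together: 26 returns, 25 orders and then 27 returns, 41 orders.

26 returns, 25 orders; 27 returns, 41 orders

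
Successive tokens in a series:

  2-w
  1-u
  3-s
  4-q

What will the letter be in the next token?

o

First component: each term is the sum of the two before it, so 2, 1, 3, 4 → 7.
Letter — letters move back 2 places in the alphabet: w, u, s, q → o.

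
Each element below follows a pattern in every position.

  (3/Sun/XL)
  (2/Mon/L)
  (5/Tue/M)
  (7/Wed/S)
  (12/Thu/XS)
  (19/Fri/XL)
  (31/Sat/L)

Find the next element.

(50/Sun/M)

First part: each term is the sum of the two before it; 3, 2, 5, 7, 12, 19, 31 → 50.
For the day, runs through the weekdays Mon→Sun: Sun, Mon, Tue, Wed, Thu, Fri, Sat → Sun.
Size: repeats XL → L → M → S → XS, so XL, L, M, S, XS, XL, L → M.
Combining the parts gives (50/Sun/M).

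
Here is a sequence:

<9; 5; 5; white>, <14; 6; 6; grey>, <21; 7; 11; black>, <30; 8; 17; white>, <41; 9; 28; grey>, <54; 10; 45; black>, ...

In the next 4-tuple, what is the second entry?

Second entry: +1 each step; 5, 6, 7, 8, 9, 10 → 11.

11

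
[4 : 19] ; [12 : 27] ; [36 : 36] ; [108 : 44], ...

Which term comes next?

First value: ×3 each step; 4, 12, 36, 108 → 324.
For the second value, alternating steps +8, +9, +8, +9, …: 19, 27, 36, 44 → 53.
Putting it together: [324 : 53].

[324 : 53]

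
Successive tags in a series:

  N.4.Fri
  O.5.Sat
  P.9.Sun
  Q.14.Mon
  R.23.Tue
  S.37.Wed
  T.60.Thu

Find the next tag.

Letter goes N, O, P, Q, R, S, T → U (letters move forward 1 place in the alphabet).
Second component: 4, 5, 9, 14, 23, 37, 60 → 97 (each term is the sum of the two before it).
For the day, runs through the weekdays Mon→Sun: Fri, Sat, Sun, Mon, Tue, Wed, Thu → Fri.
So the next tag is U.97.Fri.

U.97.Fri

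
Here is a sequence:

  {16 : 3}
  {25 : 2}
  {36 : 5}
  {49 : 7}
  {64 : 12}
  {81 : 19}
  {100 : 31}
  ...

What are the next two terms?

First entry: perfect squares: 4², 5², 6², …; 16, 25, 36, 49, 64, 81, 100 → 121 → 144.
Second entry: each term is the sum of the two before it; 3, 2, 5, 7, 12, 19, 31 → 50 → 81.
So the next two terms are {121 : 50} and {144 : 81}.

{121 : 50}, {144 : 81}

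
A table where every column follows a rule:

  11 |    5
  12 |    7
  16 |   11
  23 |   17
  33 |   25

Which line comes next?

46  35

First component — differences are 1, 4, 7, … (increasing by 3 each time): 11, 12, 16, 23, 33 → 46.
Second component — differences are 2, 4, 6, … (increasing by 2 each time): 5, 7, 11, 17, 25 → 35.
Combining the parts gives 46  35.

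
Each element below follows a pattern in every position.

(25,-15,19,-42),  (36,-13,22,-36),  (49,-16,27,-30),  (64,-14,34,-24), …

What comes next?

(81,-17,43,-18)

First entry: perfect squares: 5², 6², 7², …; 25, 36, 49, 64 → 81.
For the second entry, alternating steps +2, −3, +2, −3, …: -15, -13, -16, -14 → -17.
Third entry goes 19, 22, 27, 34 → 43 (differences are 3, 5, 7, … (increasing by 2 each time)).
For the fourth entry, +6 each step: -42, -36, -30, -24 → -18.
Combining the parts gives (81,-17,43,-18).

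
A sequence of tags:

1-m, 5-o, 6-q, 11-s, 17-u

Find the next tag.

First component: each term is the sum of the two before it, so 1, 5, 6, 11, 17 → 28.
Letter: letters move forward 2 places in the alphabet; m, o, q, s, u → w.
Combining the parts gives 28-w.

28-w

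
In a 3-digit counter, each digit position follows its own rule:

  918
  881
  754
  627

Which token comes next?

590

First digit — −1 each step, mod 10: 9, 8, 7, 6 → 5.
For the second digit, −3 each step, mod 10: 1, 8, 5, 2 → 9.
For the third digit, +3 each step, mod 10: 8, 1, 4, 7 → 0.
Combining the parts gives 590.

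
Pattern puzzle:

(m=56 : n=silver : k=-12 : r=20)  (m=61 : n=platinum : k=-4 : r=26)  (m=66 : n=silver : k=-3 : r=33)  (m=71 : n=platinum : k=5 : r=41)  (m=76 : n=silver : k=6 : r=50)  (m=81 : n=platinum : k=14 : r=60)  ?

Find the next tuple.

M — +5 each step: 56, 61, 66, 71, 76, 81 → 86.
N: alternates silver ↔ platinum; silver, platinum, silver, platinum, silver, platinum → silver.
K: -12, -4, -3, 5, 6, 14 → 15 (alternating steps +8, +1, +8, +1, …).
For the r, differences are 6, 7, 8, … (increasing by 1 each time): 20, 26, 33, 41, 50, 60 → 71.
Putting it together: (m=86 : n=silver : k=15 : r=71).

(m=86 : n=silver : k=15 : r=71)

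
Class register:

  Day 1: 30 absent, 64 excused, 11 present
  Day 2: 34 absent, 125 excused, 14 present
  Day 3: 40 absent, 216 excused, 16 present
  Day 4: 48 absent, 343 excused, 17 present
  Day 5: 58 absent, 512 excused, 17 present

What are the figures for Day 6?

70 absent, 729 excused, 16 present

Absent — differences are 4, 6, 8, … (increasing by 2 each time): 30, 34, 40, 48, 58 → 70.
Excused goes 64, 125, 216, 343, 512 → 729 (perfect cubes: 4³, 5³, 6³, …).
Present goes 11, 14, 16, 17, 17 → 16 (differences are 3, 2, 1, … (decreasing by 1 each time)).
Combining the parts gives 70 absent, 729 excused, 16 present.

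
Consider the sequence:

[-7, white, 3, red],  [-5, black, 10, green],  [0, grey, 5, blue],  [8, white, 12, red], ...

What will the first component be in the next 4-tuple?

19

First component goes -7, -5, 0, 8 → 19 (differences are 2, 5, 8, … (increasing by 3 each time)).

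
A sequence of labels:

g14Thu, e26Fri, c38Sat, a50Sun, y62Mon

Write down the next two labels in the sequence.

w74Tue, u86Wed

Letter: letters move back 2 places in the alphabet, wrapping A→Z, so g, e, c, a, y → w → u.
For the second component, +12 each step: 14, 26, 38, 50, 62 → 74 → 86.
Day: runs through the weekdays Mon→Sun; Thu, Fri, Sat, Sun, Mon → Tue → Wed.
Putting the parts together: w74Tue and then u86Wed.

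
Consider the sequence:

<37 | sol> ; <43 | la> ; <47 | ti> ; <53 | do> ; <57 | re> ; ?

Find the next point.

First coordinate: alternating steps +6, +4, +6, +4, …; 37, 43, 47, 53, 57 → 63.
Note: runs through the solfège scale do→ti, so sol, la, ti, do, re → mi.
Combining the parts gives <63 | mi>.

<63 | mi>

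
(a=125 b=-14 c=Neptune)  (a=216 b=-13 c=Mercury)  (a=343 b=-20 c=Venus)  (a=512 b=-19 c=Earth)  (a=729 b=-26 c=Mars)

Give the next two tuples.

(a=1000 b=-25 c=Jupiter), (a=1331 b=-32 c=Saturn)

A goes 125, 216, 343, 512, 729 → 1000 → 1331 (perfect cubes: 5³, 6³, 7³, …).
B — alternating steps +1, −7, +1, −7, …: -14, -13, -20, -19, -26 → -25 → -32.
C: runs through the planets Mercury→Neptune, so Neptune, Mercury, Venus, Earth, Mars → Jupiter → Saturn.
So the next two tuples are (a=1000 b=-25 c=Jupiter) and (a=1331 b=-32 c=Saturn).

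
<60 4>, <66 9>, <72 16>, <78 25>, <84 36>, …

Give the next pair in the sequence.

<90 49>

First part: 60, 66, 72, 78, 84 → 90 (+6 each step).
Second part — perfect squares: 2², 3², 4², …: 4, 9, 16, 25, 36 → 49.
Putting it together: <90 49>.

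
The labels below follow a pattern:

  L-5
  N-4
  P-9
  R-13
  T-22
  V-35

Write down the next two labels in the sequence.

X-57, Z-92

Letter goes L, N, P, R, T, V → X → Z (letters move forward 2 places in the alphabet).
Second component: each term is the sum of the two before it, so 5, 4, 9, 13, 22, 35 → 57 → 92.
Putting the parts together: X-57 and then Z-92.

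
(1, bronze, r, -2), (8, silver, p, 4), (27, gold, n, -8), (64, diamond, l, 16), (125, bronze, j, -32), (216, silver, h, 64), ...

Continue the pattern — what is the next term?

First slot goes 1, 8, 27, 64, 125, 216 → 343 (perfect cubes: 1³, 2³, 3³, …).
Rank: bronze, silver, gold, diamond, bronze, silver → gold (repeats bronze → silver → gold → diamond).
Letter — letters move back 2 places in the alphabet: r, p, n, l, j, h → f.
Fourth slot goes -2, 4, -8, 16, -32, 64 → -128 (×(-2) each step).
Putting it together: (343, gold, f, -128).

(343, gold, f, -128)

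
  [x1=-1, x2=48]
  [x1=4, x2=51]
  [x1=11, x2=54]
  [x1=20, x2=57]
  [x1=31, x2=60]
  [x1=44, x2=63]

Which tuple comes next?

X1: differences are 5, 7, 9, … (increasing by 2 each time); -1, 4, 11, 20, 31, 44 → 59.
For the x2, +3 each step: 48, 51, 54, 57, 60, 63 → 66.
Combining the parts gives [x1=59, x2=66].

[x1=59, x2=66]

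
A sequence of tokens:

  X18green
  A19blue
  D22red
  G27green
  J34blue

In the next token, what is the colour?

red

For the letter, letters move forward 3 places in the alphabet, wrapping Z→A: X, A, D, G, J → M.
Second component: differences are 1, 3, 5, … (increasing by 2 each time), so 18, 19, 22, 27, 34 → 43.
Colour: repeats green → blue → red; green, blue, red, green, blue → red.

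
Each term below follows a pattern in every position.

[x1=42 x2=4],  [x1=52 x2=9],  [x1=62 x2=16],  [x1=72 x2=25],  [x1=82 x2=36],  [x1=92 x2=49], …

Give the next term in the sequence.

X1: 42, 52, 62, 72, 82, 92 → 102 (+10 each step).
X2: 4, 9, 16, 25, 36, 49 → 64 (perfect squares: 2², 3², 4², …).
Combining the parts gives [x1=102 x2=64].

[x1=102 x2=64]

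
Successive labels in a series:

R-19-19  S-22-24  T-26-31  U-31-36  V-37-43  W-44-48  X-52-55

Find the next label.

Letter — letters move forward 1 place in the alphabet: R, S, T, U, V, W, X → Y.
Second component: differences are 3, 4, 5, … (increasing by 1 each time), so 19, 22, 26, 31, 37, 44, 52 → 61.
Third component: alternating steps +5, +7, +5, +7, …; 19, 24, 31, 36, 43, 48, 55 → 60.
So the next label is Y-61-60.

Y-61-60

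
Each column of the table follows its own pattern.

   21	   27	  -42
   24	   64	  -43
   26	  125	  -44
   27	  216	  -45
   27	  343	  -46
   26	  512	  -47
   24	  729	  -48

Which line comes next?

First component: differences are 3, 2, 1, … (decreasing by 1 each time); 21, 24, 26, 27, 27, 26, 24 → 21.
Second component — perfect cubes: 3³, 4³, 5³, …: 27, 64, 125, 216, 343, 512, 729 → 1000.
Third component goes -42, -43, -44, -45, -46, -47, -48 → -49 (−1 each step).
Putting it together: 21  1000  -49.

21  1000  -49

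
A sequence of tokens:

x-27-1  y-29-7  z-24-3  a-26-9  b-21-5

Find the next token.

For the letter, letters move forward 1 place in the alphabet, wrapping Z→A: x, y, z, a, b → c.
Second component goes 27, 29, 24, 26, 21 → 23 (alternating steps +2, −5, +2, −5, …).
Third component: 1, 7, 3, 9, 5 → 11 (alternating steps +6, −4, +6, −4, …).
So the next token is c-23-11.

c-23-11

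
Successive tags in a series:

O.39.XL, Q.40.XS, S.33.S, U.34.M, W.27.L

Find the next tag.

Y.28.XL

Letter: O, Q, S, U, W → Y (letters move forward 2 places in the alphabet).
For the second component, alternating steps +1, −7, +1, −7, …: 39, 40, 33, 34, 27 → 28.
For the size, runs through clothing sizes XS→XL: XL, XS, S, M, L → XL.
Putting it together: Y.28.XL.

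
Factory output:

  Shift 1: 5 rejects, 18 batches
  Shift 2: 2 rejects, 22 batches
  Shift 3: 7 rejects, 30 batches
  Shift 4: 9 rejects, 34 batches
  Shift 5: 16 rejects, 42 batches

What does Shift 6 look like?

25 rejects, 46 batches

Rejects goes 5, 2, 7, 9, 16 → 25 (each term is the sum of the two before it).
Batches: alternating steps +4, +8, +4, +8, …; 18, 22, 30, 34, 42 → 46.
Putting it together: 25 rejects, 46 batches.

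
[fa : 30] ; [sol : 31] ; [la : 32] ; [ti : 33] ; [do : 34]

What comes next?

Note goes fa, sol, la, ti, do → re (runs through the solfège scale do→ti).
For the second slot, +1 each step: 30, 31, 32, 33, 34 → 35.
Combining the parts gives [re : 35].

[re : 35]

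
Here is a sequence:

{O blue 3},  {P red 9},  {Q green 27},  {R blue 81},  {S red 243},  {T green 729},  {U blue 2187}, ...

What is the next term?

{V red 6561}

Letter: O, P, Q, R, S, T, U → V (letters move forward 1 place in the alphabet).
Colour — repeats blue → red → green: blue, red, green, blue, red, green, blue → red.
Third coordinate: 3, 9, 27, 81, 243, 729, 2187 → 6561 (×3 each step).
So the next term is {V red 6561}.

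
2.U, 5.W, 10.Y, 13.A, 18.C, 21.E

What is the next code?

For the first component, alternating steps +3, +5, +3, +5, …: 2, 5, 10, 13, 18, 21 → 26.
Letter: letters move forward 2 places in the alphabet, wrapping Z→A; U, W, Y, A, C, E → G.
Combining the parts gives 26.G.

26.G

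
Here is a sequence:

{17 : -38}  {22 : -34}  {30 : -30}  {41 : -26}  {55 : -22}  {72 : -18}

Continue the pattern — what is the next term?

{92 : -14}

For the first component, differences are 5, 8, 11, … (increasing by 3 each time): 17, 22, 30, 41, 55, 72 → 92.
Second component goes -38, -34, -30, -26, -22, -18 → -14 (+4 each step).
So the next term is {92 : -14}.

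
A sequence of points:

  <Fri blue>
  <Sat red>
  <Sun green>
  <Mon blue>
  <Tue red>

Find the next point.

Day: runs through the weekdays Mon→Sun; Fri, Sat, Sun, Mon, Tue → Wed.
Colour — repeats blue → red → green: blue, red, green, blue, red → green.
Combining the parts gives <Wed green>.

<Wed green>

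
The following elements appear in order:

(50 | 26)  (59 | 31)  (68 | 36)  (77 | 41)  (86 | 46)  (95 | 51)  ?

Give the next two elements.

For the first coordinate, +9 each step: 50, 59, 68, 77, 86, 95 → 104 → 113.
Second coordinate: +5 each step, so 26, 31, 36, 41, 46, 51 → 56 → 61.
Putting the parts together: (104 | 56) and then (113 | 61).

(104 | 56), (113 | 61)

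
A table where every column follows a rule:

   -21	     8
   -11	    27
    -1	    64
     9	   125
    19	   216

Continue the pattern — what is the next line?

29  343

First component: +10 each step; -21, -11, -1, 9, 19 → 29.
Second component: perfect cubes: 2³, 3³, 4³, …, so 8, 27, 64, 125, 216 → 343.
Combining the parts gives 29  343.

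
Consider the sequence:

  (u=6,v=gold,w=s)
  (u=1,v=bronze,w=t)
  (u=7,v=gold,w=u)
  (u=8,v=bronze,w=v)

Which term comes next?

U: 6, 1, 7, 8 → 15 (each term is the sum of the two before it).
V — alternates gold ↔ bronze: gold, bronze, gold, bronze → gold.
W: s, t, u, v → w (letters move forward 1 place in the alphabet).
So the next term is (u=15,v=gold,w=w).

(u=15,v=gold,w=w)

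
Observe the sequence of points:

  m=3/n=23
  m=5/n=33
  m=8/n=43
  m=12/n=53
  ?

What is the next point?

m=17/n=63

M: differences are 2, 3, 4, … (increasing by 1 each time); 3, 5, 8, 12 → 17.
N goes 23, 33, 43, 53 → 63 (+10 each step).
So the next point is m=17/n=63.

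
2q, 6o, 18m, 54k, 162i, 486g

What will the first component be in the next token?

1458

First component — ×3 each step: 2, 6, 18, 54, 162, 486 → 1458.
Letter — letters move back 2 places in the alphabet: q, o, m, k, i, g → e.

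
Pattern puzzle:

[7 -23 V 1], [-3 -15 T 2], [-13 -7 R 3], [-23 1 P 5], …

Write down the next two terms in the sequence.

[-33 9 N 8], [-43 17 L 13]

First coordinate goes 7, -3, -13, -23 → -33 → -43 (−10 each step).
For the second coordinate, +8 each step: -23, -15, -7, 1 → 9 → 17.
Letter: letters move back 2 places in the alphabet; V, T, R, P → N → L.
For the fourth coordinate, each term is the sum of the two before it: 1, 2, 3, 5 → 8 → 13.
So the next two terms are [-33 9 N 8] and [-43 17 L 13].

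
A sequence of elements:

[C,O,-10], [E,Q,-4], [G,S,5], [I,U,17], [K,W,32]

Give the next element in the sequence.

First letter: C, E, G, I, K → M (letters move forward 2 places in the alphabet).
Second letter: O, Q, S, U, W → Y (letters move forward 2 places in the alphabet).
Third component goes -10, -4, 5, 17, 32 → 50 (differences are 6, 9, 12, … (increasing by 3 each time)).
Combining the parts gives [M,Y,50].

[M,Y,50]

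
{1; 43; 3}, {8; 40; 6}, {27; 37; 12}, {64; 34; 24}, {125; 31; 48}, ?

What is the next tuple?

First component — perfect cubes: 1³, 2³, 3³, …: 1, 8, 27, 64, 125 → 216.
Second component — −3 each step: 43, 40, 37, 34, 31 → 28.
Third component: ×2 each step; 3, 6, 12, 24, 48 → 96.
Putting it together: {216; 28; 96}.

{216; 28; 96}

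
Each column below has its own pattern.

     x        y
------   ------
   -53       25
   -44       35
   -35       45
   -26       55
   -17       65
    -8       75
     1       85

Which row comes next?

10  95

For the column x, +9 each step: -53, -44, -35, -26, -17, -8, 1 → 10.
Column y: 25, 35, 45, 55, 65, 75, 85 → 95 (+10 each step).
So the next row is 10  95.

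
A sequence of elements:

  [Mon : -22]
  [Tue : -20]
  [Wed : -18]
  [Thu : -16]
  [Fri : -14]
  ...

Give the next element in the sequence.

For the day, runs through the weekdays Mon→Sun: Mon, Tue, Wed, Thu, Fri → Sat.
Second entry: -22, -20, -18, -16, -14 → -12 (+2 each step).
Putting it together: [Sat : -12].

[Sat : -12]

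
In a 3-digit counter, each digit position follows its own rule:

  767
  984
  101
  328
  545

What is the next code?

762

First digit goes 7, 9, 1, 3, 5 → 7 (+2 each step, mod 10).
Second digit: +2 each step, mod 10, so 6, 8, 0, 2, 4 → 6.
Third digit: −3 each step, mod 10; 7, 4, 1, 8, 5 → 2.
So the next code is 762.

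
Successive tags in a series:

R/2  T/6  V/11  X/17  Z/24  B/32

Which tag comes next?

D/41

Letter — letters move forward 2 places in the alphabet, wrapping Z→A: R, T, V, X, Z, B → D.
For the second component, differences are 4, 5, 6, … (increasing by 1 each time): 2, 6, 11, 17, 24, 32 → 41.
Combining the parts gives D/41.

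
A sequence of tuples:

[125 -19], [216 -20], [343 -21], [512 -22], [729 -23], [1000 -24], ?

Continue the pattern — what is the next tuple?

First entry: perfect cubes: 5³, 6³, 7³, …, so 125, 216, 343, 512, 729, 1000 → 1331.
Second entry: -19, -20, -21, -22, -23, -24 → -25 (−1 each step).
Putting it together: [1331 -25].

[1331 -25]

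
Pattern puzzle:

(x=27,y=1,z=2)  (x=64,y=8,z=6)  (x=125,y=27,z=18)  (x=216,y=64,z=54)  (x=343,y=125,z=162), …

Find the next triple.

(x=512,y=216,z=486)

X goes 27, 64, 125, 216, 343 → 512 (perfect cubes: 3³, 4³, 5³, …).
Y: 1, 8, 27, 64, 125 → 216 (perfect cubes: 1³, 2³, 3³, …).
Z: ×3 each step; 2, 6, 18, 54, 162 → 486.
So the next triple is (x=512,y=216,z=486).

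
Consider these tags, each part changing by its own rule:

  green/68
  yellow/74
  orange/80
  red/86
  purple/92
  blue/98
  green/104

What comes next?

yellow/110

Colour: repeats green → yellow → orange → red → purple → blue, so green, yellow, orange, red, purple, blue, green → yellow.
Second component: +6 each step; 68, 74, 80, 86, 92, 98, 104 → 110.
Combining the parts gives yellow/110.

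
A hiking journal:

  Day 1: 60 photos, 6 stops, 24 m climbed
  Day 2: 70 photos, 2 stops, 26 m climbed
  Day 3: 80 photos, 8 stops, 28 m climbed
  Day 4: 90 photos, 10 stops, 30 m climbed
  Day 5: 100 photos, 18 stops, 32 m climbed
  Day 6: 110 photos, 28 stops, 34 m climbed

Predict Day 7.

Photos: +10 each step, so 60, 70, 80, 90, 100, 110 → 120.
Stops: 6, 2, 8, 10, 18, 28 → 46 (each term is the sum of the two before it).
For the m climbed, +2 each step: 24, 26, 28, 30, 32, 34 → 36.
Combining the parts gives 120 photos, 46 stops, 36 m climbed.

120 photos, 46 stops, 36 m climbed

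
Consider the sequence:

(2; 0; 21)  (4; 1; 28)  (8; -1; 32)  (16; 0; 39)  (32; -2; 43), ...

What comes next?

(64; -1; 50)

First value: 2, 4, 8, 16, 32 → 64 (×2 each step).
Second value: alternating steps +1, −2, +1, −2, …, so 0, 1, -1, 0, -2 → -1.
Third value — alternating steps +7, +4, +7, +4, …: 21, 28, 32, 39, 43 → 50.
So the next element is (64; -1; 50).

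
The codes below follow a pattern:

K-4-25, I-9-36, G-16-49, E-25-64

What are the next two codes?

C-36-81 then A-49-100

Letter: letters move back 2 places in the alphabet; K, I, G, E → C → A.
Second component goes 4, 9, 16, 25 → 36 → 49 (perfect squares: 2², 3², 4², …).
Third component: 25, 36, 49, 64 → 81 → 100 (perfect squares: 5², 6², 7², …).
So the next two codes are C-36-81 and A-49-100.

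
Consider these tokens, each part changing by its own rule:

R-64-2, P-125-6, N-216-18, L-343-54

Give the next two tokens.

J-512-162 then H-729-486

Letter: R, P, N, L → J → H (letters move back 2 places in the alphabet).
Second component: 64, 125, 216, 343 → 512 → 729 (perfect cubes: 4³, 5³, 6³, …).
Third component — ×3 each step: 2, 6, 18, 54 → 162 → 486.
Putting the parts together: J-512-162 and then H-729-486.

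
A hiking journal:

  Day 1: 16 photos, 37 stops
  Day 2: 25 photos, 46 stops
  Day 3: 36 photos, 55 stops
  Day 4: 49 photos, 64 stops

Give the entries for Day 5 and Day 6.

64 photos, 73 stops; 81 photos, 82 stops

Photos goes 16, 25, 36, 49 → 64 → 81 (perfect squares: 4², 5², 6², …).
Stops: +9 each step; 37, 46, 55, 64 → 73 → 82.
Putting the parts together: 64 photos, 73 stops and then 81 photos, 82 stops.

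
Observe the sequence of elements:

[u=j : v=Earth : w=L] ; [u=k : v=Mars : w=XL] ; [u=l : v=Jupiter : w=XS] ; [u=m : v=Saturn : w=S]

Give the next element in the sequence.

For the u, letters move forward 1 place in the alphabet: j, k, l, m → n.
V: runs through the planets Mercury→Neptune; Earth, Mars, Jupiter, Saturn → Uranus.
W — runs through clothing sizes XS→XL: L, XL, XS, S → M.
Combining the parts gives [u=n : v=Uranus : w=M].

[u=n : v=Uranus : w=M]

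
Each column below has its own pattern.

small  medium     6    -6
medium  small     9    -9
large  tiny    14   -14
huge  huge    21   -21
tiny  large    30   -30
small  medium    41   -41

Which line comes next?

medium  small  54  -54

First size: repeats small → medium → large → huge → tiny; small, medium, large, huge, tiny, small → medium.
Second size goes medium, small, tiny, huge, large, medium → small (repeats medium → small → tiny → huge → large).
For the third component, differences are 3, 5, 7, … (increasing by 2 each time): 6, 9, 14, 21, 30, 41 → 54.
Fourth component goes -6, -9, -14, -21, -30, -41 → -54 (always the negative of the third component).
So the next line is medium  small  54  -54.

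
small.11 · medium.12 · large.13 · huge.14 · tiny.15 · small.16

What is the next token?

Size goes small, medium, large, huge, tiny, small → medium (repeats small → medium → large → huge → tiny).
Second component: +1 each step, so 11, 12, 13, 14, 15, 16 → 17.
Putting it together: medium.17.

medium.17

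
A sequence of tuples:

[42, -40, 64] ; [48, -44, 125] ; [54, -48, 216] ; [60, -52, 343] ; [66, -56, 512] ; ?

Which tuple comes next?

First entry: +6 each step, so 42, 48, 54, 60, 66 → 72.
Second entry goes -40, -44, -48, -52, -56 → -60 (−4 each step).
Third entry: 64, 125, 216, 343, 512 → 729 (perfect cubes: 4³, 5³, 6³, …).
So the next tuple is [72, -60, 729].

[72, -60, 729]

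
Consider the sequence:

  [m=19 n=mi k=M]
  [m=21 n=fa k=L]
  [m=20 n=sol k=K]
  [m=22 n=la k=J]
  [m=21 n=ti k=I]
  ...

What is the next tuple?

[m=23 n=do k=H]

M: 19, 21, 20, 22, 21 → 23 (alternating steps +2, −1, +2, −1, …).
N: runs through the solfège scale do→ti, so mi, fa, sol, la, ti → do.
K goes M, L, K, J, I → H (letters move back 1 place in the alphabet).
Putting it together: [m=23 n=do k=H].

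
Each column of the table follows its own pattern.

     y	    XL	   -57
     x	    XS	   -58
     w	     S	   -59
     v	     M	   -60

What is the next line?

For the letter, letters move back 1 place in the alphabet: y, x, w, v → u.
Size: runs through clothing sizes XS→XL, so XL, XS, S, M → L.
Third component goes -57, -58, -59, -60 → -61 (−1 each step).
Putting it together: u  L  -61.

u  L  -61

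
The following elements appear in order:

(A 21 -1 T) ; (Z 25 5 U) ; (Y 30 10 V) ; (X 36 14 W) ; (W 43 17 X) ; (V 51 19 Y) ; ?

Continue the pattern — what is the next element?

(U 60 20 Z)

First letter: letters move back 1 place in the alphabet, wrapping A→Z; A, Z, Y, X, W, V → U.
Second coordinate: differences are 4, 5, 6, … (increasing by 1 each time); 21, 25, 30, 36, 43, 51 → 60.
Third coordinate: differences are 6, 5, 4, … (decreasing by 1 each time), so -1, 5, 10, 14, 17, 19 → 20.
Second letter: letters move forward 1 place in the alphabet; T, U, V, W, X, Y → Z.
Putting it together: (U 60 20 Z).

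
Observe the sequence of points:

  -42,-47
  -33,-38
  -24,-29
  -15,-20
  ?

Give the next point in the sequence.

-6,-11

First slot: -42, -33, -24, -15 → -6 (+9 each step).
Second slot: -47, -38, -29, -20 → -11 (+9 each step).
So the next point is -6,-11.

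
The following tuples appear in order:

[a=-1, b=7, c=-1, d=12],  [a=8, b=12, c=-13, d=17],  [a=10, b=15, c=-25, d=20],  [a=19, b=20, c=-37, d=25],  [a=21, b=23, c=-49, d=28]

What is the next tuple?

[a=30, b=28, c=-61, d=33]

A: alternating steps +9, +2, +9, +2, …, so -1, 8, 10, 19, 21 → 30.
B — alternating steps +5, +3, +5, +3, …: 7, 12, 15, 20, 23 → 28.
C: -1, -13, -25, -37, -49 → -61 (−12 each step).
D: 12, 17, 20, 25, 28 → 33 (always 5 more than the b).
Putting it together: [a=30, b=28, c=-61, d=33].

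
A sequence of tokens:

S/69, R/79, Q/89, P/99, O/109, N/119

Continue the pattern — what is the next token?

For the letter, letters move back 1 place in the alphabet: S, R, Q, P, O, N → M.
Second component goes 69, 79, 89, 99, 109, 119 → 129 (+10 each step).
Putting it together: M/129.

M/129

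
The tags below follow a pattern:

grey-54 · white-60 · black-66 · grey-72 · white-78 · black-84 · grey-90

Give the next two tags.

white-96 then black-102

Shade: grey, white, black, grey, white, black, grey → white → black (repeats grey → white → black).
Second component: +6 each step; 54, 60, 66, 72, 78, 84, 90 → 96 → 102.
So the next two tags are white-96 and black-102.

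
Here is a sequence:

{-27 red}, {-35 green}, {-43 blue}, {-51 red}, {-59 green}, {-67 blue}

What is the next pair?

{-75 red}

First slot: −8 each step; -27, -35, -43, -51, -59, -67 → -75.
Colour — repeats red → green → blue: red, green, blue, red, green, blue → red.
Putting it together: {-75 red}.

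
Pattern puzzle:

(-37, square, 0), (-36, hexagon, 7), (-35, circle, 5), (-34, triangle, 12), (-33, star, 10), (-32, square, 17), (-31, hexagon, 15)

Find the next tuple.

First value: +1 each step; -37, -36, -35, -34, -33, -32, -31 → -30.
Shape: repeats square → hexagon → circle → triangle → star; square, hexagon, circle, triangle, star, square, hexagon → circle.
Third value — alternating steps +7, −2, +7, −2, …: 0, 7, 5, 12, 10, 17, 15 → 22.
So the next tuple is (-30, circle, 22).

(-30, circle, 22)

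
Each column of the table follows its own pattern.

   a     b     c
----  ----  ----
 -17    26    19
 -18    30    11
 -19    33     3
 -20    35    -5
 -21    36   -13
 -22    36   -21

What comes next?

-23  35  -29

For the column a, −1 each step: -17, -18, -19, -20, -21, -22 → -23.
Column b — differences are 4, 3, 2, … (decreasing by 1 each time): 26, 30, 33, 35, 36, 36 → 35.
Column c goes 19, 11, 3, -5, -13, -21 → -29 (−8 each step).
So the next row is -23  35  -29.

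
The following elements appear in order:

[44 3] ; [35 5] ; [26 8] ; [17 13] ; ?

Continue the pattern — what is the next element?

First part: −9 each step; 44, 35, 26, 17 → 8.
Second part: each term is the sum of the two before it, so 3, 5, 8, 13 → 21.
Combining the parts gives [8 21].

[8 21]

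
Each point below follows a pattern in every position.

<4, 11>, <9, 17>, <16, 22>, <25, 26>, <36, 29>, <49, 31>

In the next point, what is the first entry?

First entry: perfect squares: 2², 3², 4², …; 4, 9, 16, 25, 36, 49 → 64.
Second entry goes 11, 17, 22, 26, 29, 31 → 32 (differences are 6, 5, 4, … (decreasing by 1 each time)).

64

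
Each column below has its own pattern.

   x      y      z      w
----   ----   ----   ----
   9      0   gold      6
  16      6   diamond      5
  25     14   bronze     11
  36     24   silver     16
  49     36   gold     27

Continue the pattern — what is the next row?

Column x: perfect squares: 3², 4², 5², …, so 9, 16, 25, 36, 49 → 64.
For the column y, differences are 6, 8, 10, … (increasing by 2 each time): 0, 6, 14, 24, 36 → 50.
Column z goes gold, diamond, bronze, silver, gold → diamond (repeats gold → diamond → bronze → silver).
Column w: each term is the sum of the two before it, so 6, 5, 11, 16, 27 → 43.
So the next row is 64  50  diamond  43.

64  50  diamond  43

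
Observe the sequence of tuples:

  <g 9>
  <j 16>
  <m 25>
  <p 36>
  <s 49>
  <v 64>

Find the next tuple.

For the letter, letters move forward 3 places in the alphabet: g, j, m, p, s, v → y.
For the second part, perfect squares: 3², 4², 5², …: 9, 16, 25, 36, 49, 64 → 81.
So the next tuple is <y 81>.

<y 81>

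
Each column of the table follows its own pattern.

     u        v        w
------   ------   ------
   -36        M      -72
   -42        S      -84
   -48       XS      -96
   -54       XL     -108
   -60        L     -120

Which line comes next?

-66  M  -132

Column u — −6 each step: -36, -42, -48, -54, -60 → -66.
For the column v, runs backward through clothing sizes XS→XL: M, S, XS, XL, L → M.
Column w — always 2 × the column u: -72, -84, -96, -108, -120 → -132.
Putting it together: -66  M  -132.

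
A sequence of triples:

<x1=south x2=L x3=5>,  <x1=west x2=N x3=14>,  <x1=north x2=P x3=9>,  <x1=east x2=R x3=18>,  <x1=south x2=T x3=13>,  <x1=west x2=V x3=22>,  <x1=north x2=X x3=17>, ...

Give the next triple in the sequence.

<x1=east x2=Z x3=26>

X1: repeats south → west → north → east; south, west, north, east, south, west, north → east.
X2: letters move forward 2 places in the alphabet; L, N, P, R, T, V, X → Z.
X3 — alternating steps +9, −5, +9, −5, …: 5, 14, 9, 18, 13, 22, 17 → 26.
So the next triple is <x1=east x2=Z x3=26>.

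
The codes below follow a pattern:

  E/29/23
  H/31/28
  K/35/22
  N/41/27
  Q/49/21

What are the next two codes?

Letter goes E, H, K, N, Q → T → W (letters move forward 3 places in the alphabet).
Second component: differences are 2, 4, 6, … (increasing by 2 each time), so 29, 31, 35, 41, 49 → 59 → 71.
For the third component, alternating steps +5, −6, +5, −6, …: 23, 28, 22, 27, 21 → 26 → 20.
So the next two codes are T/59/26 and W/71/20.

T/59/26, W/71/20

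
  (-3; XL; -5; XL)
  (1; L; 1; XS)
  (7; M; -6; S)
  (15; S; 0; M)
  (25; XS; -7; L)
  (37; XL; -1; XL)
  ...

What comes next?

For the first component, differences are 4, 6, 8, … (increasing by 2 each time): -3, 1, 7, 15, 25, 37 → 51.
First size goes XL, L, M, S, XS, XL → L (repeats XL → L → M → S → XS).
Third component: alternating steps +6, −7, +6, −7, …; -5, 1, -6, 0, -7, -1 → -8.
Second size — repeats XL → XS → S → M → L: XL, XS, S, M, L, XL → XS.
So the next element is (51; L; -8; XS).

(51; L; -8; XS)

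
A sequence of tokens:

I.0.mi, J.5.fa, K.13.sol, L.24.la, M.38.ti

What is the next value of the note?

Letter — letters move forward 1 place in the alphabet: I, J, K, L, M → N.
Second component: 0, 5, 13, 24, 38 → 55 (differences are 5, 8, 11, … (increasing by 3 each time)).
Note — runs through the solfège scale do→ti: mi, fa, sol, la, ti → do.

do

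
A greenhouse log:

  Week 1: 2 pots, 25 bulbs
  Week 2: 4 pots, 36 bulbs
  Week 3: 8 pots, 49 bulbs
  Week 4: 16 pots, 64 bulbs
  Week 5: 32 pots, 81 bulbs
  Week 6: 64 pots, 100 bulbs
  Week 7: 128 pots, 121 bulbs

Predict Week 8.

256 pots, 144 bulbs

Pots goes 2, 4, 8, 16, 32, 64, 128 → 256 (×2 each step).
Bulbs: perfect squares: 5², 6², 7², …, so 25, 36, 49, 64, 81, 100, 121 → 144.
Putting it together: 256 pots, 144 bulbs.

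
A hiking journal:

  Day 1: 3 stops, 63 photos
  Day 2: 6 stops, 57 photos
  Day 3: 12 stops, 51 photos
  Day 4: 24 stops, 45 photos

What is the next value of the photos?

39

Photos goes 63, 57, 51, 45 → 39 (−6 each step).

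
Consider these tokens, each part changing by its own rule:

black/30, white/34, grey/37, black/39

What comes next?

white/40

Shade: repeats black → white → grey, so black, white, grey, black → white.
Second component: 30, 34, 37, 39 → 40 (differences are 4, 3, 2, … (decreasing by 1 each time)).
Putting it together: white/40.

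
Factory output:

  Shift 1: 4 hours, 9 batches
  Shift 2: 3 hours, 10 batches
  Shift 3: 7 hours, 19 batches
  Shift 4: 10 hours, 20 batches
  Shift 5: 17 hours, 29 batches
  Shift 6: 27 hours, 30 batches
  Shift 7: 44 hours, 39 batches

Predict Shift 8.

71 hours, 40 batches

For the hours, each term is the sum of the two before it: 4, 3, 7, 10, 17, 27, 44 → 71.
Batches goes 9, 10, 19, 20, 29, 30, 39 → 40 (alternating steps +1, +9, +1, +9, …).
So the next line is 71 hours, 40 batches.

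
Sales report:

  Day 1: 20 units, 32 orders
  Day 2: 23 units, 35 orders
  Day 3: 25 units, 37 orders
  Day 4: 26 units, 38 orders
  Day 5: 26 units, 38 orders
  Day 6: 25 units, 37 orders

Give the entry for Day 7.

Units: differences are 3, 2, 1, … (decreasing by 1 each time), so 20, 23, 25, 26, 26, 25 → 23.
For the orders, always 12 more than the units: 32, 35, 37, 38, 38, 37 → 35.
Putting it together: 23 units, 35 orders.

23 units, 35 orders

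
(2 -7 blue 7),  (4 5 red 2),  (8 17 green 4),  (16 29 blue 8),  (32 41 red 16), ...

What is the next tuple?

(64 53 green 32)

First slot: ×2 each step; 2, 4, 8, 16, 32 → 64.
Second slot: +12 each step, so -7, 5, 17, 29, 41 → 53.
Colour: repeats blue → red → green; blue, red, green, blue, red → green.
Fourth slot: always the previous value of the first slot, so 7, 2, 4, 8, 16 → 32.
Putting it together: (64 53 green 32).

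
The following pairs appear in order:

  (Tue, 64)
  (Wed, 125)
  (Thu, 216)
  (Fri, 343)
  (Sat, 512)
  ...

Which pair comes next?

Day: runs through the weekdays Mon→Sun, so Tue, Wed, Thu, Fri, Sat → Sun.
Second entry: perfect cubes: 4³, 5³, 6³, …, so 64, 125, 216, 343, 512 → 729.
Combining the parts gives (Sun, 729).

(Sun, 729)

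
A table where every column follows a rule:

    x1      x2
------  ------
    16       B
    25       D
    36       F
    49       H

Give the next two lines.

Column x1: perfect squares: 4², 5², 6², …, so 16, 25, 36, 49 → 64 → 81.
Column x2: letters move forward 2 places in the alphabet; B, D, F, H → J → L.
So the next two lines are 64  J and 81  L.

64  J; 81  L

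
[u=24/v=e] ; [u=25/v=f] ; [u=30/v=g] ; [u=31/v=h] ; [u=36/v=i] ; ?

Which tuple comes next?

U: alternating steps +1, +5, +1, +5, …, so 24, 25, 30, 31, 36 → 37.
V — letters move forward 1 place in the alphabet: e, f, g, h, i → j.
Combining the parts gives [u=37/v=j].

[u=37/v=j]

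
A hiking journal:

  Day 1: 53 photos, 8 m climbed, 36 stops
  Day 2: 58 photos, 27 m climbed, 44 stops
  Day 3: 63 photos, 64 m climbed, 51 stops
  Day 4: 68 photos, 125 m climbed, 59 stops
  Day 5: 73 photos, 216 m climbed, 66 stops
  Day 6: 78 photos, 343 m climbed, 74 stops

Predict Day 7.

83 photos, 512 m climbed, 81 stops

Photos: +5 each step; 53, 58, 63, 68, 73, 78 → 83.
M climbed — perfect cubes: 2³, 3³, 4³, …: 8, 27, 64, 125, 216, 343 → 512.
For the stops, alternating steps +8, +7, +8, +7, …: 36, 44, 51, 59, 66, 74 → 81.
Combining the parts gives 83 photos, 512 m climbed, 81 stops.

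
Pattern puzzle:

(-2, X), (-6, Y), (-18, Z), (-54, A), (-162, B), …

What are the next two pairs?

(-486, C), (-1458, D)

First slot: -2, -6, -18, -54, -162 → -486 → -1458 (×3 each step).
For the letter, letters move forward 1 place in the alphabet, wrapping Z→A: X, Y, Z, A, B → C → D.
Putting the parts together: (-486, C) and then (-1458, D).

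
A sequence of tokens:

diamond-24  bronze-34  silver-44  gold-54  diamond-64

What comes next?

bronze-74

Rank: diamond, bronze, silver, gold, diamond → bronze (repeats diamond → bronze → silver → gold).
Second component: +10 each step, so 24, 34, 44, 54, 64 → 74.
Putting it together: bronze-74.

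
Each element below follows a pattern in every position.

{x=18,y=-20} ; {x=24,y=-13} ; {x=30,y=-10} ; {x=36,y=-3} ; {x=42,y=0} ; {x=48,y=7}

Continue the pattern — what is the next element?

X — +6 each step: 18, 24, 30, 36, 42, 48 → 54.
Y: alternating steps +7, +3, +7, +3, …, so -20, -13, -10, -3, 0, 7 → 10.
So the next element is {x=54,y=10}.

{x=54,y=10}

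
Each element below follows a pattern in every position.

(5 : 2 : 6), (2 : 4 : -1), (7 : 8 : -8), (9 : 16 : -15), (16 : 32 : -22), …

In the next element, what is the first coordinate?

25

For the first coordinate, each term is the sum of the two before it: 5, 2, 7, 9, 16 → 25.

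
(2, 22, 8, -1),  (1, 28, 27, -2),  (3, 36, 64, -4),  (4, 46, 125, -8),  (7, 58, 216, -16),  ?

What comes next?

First slot goes 2, 1, 3, 4, 7 → 11 (each term is the sum of the two before it).
Second slot: differences are 6, 8, 10, … (increasing by 2 each time); 22, 28, 36, 46, 58 → 72.
Third slot: perfect cubes: 2³, 3³, 4³, …, so 8, 27, 64, 125, 216 → 343.
For the fourth slot, ×2 each step: -1, -2, -4, -8, -16 → -32.
So the next term is (11, 72, 343, -32).

(11, 72, 343, -32)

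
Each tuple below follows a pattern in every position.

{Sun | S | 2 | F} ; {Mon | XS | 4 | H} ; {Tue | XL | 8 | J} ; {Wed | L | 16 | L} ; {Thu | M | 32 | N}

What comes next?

Day — runs through the weekdays Mon→Sun: Sun, Mon, Tue, Wed, Thu → Fri.
For the size, runs backward through clothing sizes XS→XL: S, XS, XL, L, M → S.
Third slot — ×2 each step: 2, 4, 8, 16, 32 → 64.
Letter goes F, H, J, L, N → P (letters move forward 2 places in the alphabet).
Combining the parts gives {Fri | S | 64 | P}.

{Fri | S | 64 | P}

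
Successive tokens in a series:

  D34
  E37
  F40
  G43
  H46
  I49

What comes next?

J52

For the letter, letters move forward 1 place in the alphabet: D, E, F, G, H, I → J.
Second component goes 34, 37, 40, 43, 46, 49 → 52 (+3 each step).
Combining the parts gives J52.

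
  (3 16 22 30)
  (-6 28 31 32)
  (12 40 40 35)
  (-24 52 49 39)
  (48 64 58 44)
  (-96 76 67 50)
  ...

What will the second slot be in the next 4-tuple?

88

For the first slot, ×(-2) each step: 3, -6, 12, -24, 48, -96 → 192.
Second slot: 16, 28, 40, 52, 64, 76 → 88 (+12 each step).
Third slot: +9 each step, so 22, 31, 40, 49, 58, 67 → 76.
Fourth slot — differences are 2, 3, 4, … (increasing by 1 each time): 30, 32, 35, 39, 44, 50 → 57.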